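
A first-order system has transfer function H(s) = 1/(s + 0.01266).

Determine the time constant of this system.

For H(s) = 1/(s + 1/τ), the pole is at -1/τ = -0.01266, so τ = 1/0.01266 = 78.99 s.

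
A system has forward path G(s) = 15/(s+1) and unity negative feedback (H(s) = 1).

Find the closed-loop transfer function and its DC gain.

T(s) = G/(1+GH) = [15/(s+1)] / [1 + 15/(s+1)] = 15/(s+1+15) = 15/(s+16). DC gain = 15/16 = 0.9375.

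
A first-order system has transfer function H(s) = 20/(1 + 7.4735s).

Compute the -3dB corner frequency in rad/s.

Corner frequency = 1/τ = 1/7.4735 = 0.134 rad/s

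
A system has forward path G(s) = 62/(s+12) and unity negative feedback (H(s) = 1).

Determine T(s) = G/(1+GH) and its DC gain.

T(s) = G/(1+GH) = [62/(s+12)] / [1 + 62/(s+12)] = 62/(s+12+62) = 62/(s+74). DC gain = 62/74 = 0.8378.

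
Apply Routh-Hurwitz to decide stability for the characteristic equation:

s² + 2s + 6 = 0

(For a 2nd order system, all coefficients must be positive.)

Coefficients: 1, 2, 6. All positive, so system is stable.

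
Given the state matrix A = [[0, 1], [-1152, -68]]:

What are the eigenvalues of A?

det(A - λI) = λ² - (-68)λ + 1152 = (λ - (-32))(λ - (-36)). Eigenvalues: -32, -36.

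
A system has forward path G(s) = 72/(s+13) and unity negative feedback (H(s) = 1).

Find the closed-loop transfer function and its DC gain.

T(s) = G/(1+GH) = [72/(s+13)] / [1 + 72/(s+13)] = 72/(s+13+72) = 72/(s+85). DC gain = 72/85 = 0.8471.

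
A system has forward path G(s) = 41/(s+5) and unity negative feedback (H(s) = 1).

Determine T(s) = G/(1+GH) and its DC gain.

T(s) = G/(1+GH) = [41/(s+5)] / [1 + 41/(s+5)] = 41/(s+5+41) = 41/(s+46). DC gain = 41/46 = 0.8913.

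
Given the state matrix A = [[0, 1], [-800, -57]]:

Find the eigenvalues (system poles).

det(A - λI) = λ² - (-57)λ + 800 = (λ - (-32))(λ - (-25)). Eigenvalues: -32, -25.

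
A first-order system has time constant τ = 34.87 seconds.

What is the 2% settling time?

For first-order system, 2% settling time ≈ 4τ = 4 × 34.87 = 139.48 s.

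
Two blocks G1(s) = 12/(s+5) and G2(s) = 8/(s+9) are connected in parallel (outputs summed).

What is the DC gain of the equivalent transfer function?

Parallel: G_eq = G1 + G2. DC gain = G1(0) + G2(0) = 12/5 + 8/9 = 2.4 + 0.8889 = 3.2889.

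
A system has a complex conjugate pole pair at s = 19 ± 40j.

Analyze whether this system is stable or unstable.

Real part of poles is 19 (> 0, right half-plane). Unstable.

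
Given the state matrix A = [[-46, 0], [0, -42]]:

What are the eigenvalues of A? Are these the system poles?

For diagonal matrix, eigenvalues are diagonal entries: λ₁ = -46, λ₂ = -42. Eigenvalues of A = system poles.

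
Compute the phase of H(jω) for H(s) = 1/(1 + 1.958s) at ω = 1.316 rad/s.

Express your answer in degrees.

Phase = -arctan(ωτ) = -arctan(1.316 × 1.958) = -68.8°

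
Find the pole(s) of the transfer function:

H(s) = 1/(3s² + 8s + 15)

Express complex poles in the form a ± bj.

Discriminant = 8² - 4×3×15 = 64 - 180 = -116 < 0, so the poles are a complex conjugate pair s = (-8 ± j√116)/(2×3). Real part = -8/(2×3) = -8/6 ≈ -1.3333; imaginary part = ±√116/(2×3) ≈ 1.7951. Poles: s = -1.3333 ± 1.7951j.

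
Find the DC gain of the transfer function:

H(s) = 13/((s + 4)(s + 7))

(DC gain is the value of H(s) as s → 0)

DC gain = H(0) = 13/(4 × 7) = 13/28 = 0.4643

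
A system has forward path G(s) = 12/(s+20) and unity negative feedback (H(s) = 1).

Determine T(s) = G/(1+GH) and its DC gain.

T(s) = G/(1+GH) = [12/(s+20)] / [1 + 12/(s+20)] = 12/(s+20+12) = 12/(s+32). DC gain = 12/32 = 0.375.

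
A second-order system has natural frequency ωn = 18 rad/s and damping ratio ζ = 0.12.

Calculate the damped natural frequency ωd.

ωd = ωn√(1 - ζ²) = 18√(1 - 0.12²) = 17.87 rad/s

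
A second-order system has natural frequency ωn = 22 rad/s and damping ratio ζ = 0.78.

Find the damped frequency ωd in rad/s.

ωd = ωn√(1 - ζ²) = 22√(1 - 0.78²) = 13.77 rad/s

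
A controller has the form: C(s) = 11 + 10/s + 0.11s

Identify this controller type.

This is a Proportional-Integral-Derivative (PID) controller.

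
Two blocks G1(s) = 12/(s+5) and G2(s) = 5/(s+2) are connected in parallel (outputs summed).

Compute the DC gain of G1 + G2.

Parallel: G_eq = G1 + G2. DC gain = G1(0) + G2(0) = 12/5 + 5/2 = 2.4 + 2.5 = 4.9.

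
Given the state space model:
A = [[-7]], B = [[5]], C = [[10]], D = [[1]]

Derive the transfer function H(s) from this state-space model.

(sI - A)⁻¹ = 1/(s + 7). H(s) = 10×5/(s + 7) + 1 = (s + 57)/(s + 7).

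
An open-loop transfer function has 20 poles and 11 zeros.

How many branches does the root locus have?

Root locus has n branches where n = number of poles = 20.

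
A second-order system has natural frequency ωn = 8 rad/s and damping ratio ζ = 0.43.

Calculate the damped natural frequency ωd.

ωd = ωn√(1 - ζ²) = 8√(1 - 0.43²) = 7.22 rad/s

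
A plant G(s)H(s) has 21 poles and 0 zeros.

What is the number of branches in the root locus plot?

Root locus has n branches where n = number of poles = 21.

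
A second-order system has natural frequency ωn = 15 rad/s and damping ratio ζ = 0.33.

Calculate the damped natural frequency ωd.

ωd = ωn√(1 - ζ²) = 15√(1 - 0.33²) = 14.16 rad/s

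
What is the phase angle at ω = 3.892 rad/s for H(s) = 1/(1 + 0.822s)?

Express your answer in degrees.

Phase = -arctan(ωτ) = -arctan(3.892 × 0.822) = -72.6°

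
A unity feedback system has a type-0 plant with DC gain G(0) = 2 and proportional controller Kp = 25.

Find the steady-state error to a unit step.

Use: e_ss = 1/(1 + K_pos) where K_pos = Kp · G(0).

K_pos = Kp · G(0) = 25 × 2 = 50. e_ss = 1/(1 + 50) = 0.0196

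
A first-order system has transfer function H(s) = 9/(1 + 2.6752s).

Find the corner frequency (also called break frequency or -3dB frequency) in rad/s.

Corner frequency = 1/τ = 1/2.6752 = 0.374 rad/s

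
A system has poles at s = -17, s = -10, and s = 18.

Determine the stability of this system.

Pole(s) at s = 18 are not in the left half-plane. System is unstable.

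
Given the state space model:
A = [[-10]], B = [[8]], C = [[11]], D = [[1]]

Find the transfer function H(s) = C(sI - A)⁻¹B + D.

(sI - A)⁻¹ = 1/(s + 10). H(s) = 11×8/(s + 10) + 1 = (s + 98)/(s + 10).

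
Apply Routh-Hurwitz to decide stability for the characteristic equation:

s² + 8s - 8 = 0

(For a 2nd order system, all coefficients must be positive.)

Coefficients: 1, 8, -8. c=-8 not positive, so system is unstable.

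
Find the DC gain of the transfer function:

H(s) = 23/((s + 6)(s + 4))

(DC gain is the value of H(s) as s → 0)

DC gain = H(0) = 23/(6 × 4) = 23/24 = 0.9583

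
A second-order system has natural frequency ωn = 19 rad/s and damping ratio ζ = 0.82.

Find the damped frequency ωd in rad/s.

ωd = ωn√(1 - ζ²) = 19√(1 - 0.82²) = 10.87 rad/s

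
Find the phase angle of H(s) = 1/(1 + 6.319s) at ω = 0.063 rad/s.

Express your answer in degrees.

Phase = -arctan(ωτ) = -arctan(0.063 × 6.319) = -21.7°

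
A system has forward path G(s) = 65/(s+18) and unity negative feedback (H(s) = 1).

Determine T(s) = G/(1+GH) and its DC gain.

T(s) = G/(1+GH) = [65/(s+18)] / [1 + 65/(s+18)] = 65/(s+18+65) = 65/(s+83). DC gain = 65/83 = 0.7831.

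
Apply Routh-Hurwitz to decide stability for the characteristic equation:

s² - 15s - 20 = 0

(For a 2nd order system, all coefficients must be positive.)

Coefficients: 1, -15, -20. b=-15, c=-20 not positive, so system is unstable.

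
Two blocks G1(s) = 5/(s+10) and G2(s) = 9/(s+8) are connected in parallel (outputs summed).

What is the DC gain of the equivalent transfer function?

Parallel: G_eq = G1 + G2. DC gain = G1(0) + G2(0) = 5/10 + 9/8 = 0.5 + 1.125 = 1.625.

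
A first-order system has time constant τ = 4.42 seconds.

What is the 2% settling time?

For first-order system, 2% settling time ≈ 4τ = 4 × 4.42 = 17.68 s.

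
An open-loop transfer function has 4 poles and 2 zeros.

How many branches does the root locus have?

Root locus has n branches where n = number of poles = 4.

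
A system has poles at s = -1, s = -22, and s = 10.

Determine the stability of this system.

Pole(s) at s = 10 are not in the left half-plane. System is unstable.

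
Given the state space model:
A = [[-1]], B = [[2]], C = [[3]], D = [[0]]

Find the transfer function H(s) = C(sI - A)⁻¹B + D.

(sI - A)⁻¹ = 1/(s + 1). H(s) = 3 × 2/(s + 1) + 0 = 6/(s + 1).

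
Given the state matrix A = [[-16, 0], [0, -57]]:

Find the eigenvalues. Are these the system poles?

For diagonal matrix, eigenvalues are diagonal entries: λ₁ = -16, λ₂ = -57. Eigenvalues of A = system poles.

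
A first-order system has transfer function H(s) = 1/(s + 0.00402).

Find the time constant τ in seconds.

For H(s) = 1/(s + 1/τ), the pole is at -1/τ = -0.00402, so τ = 1/0.00402 = 248.8 s.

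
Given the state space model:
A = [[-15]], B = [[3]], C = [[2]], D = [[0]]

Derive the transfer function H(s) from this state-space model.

(sI - A)⁻¹ = 1/(s + 15). H(s) = 2 × 3/(s + 15) + 0 = 6/(s + 15).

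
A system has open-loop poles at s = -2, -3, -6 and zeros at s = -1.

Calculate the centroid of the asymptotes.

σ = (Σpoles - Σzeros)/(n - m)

σ = (Σpoles - Σzeros)/(n - m) = (-11 - (-1))/(3 - 1) = -10/2 = -5.0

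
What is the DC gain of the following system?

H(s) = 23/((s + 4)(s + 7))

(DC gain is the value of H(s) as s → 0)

DC gain = H(0) = 23/(4 × 7) = 23/28 = 0.8214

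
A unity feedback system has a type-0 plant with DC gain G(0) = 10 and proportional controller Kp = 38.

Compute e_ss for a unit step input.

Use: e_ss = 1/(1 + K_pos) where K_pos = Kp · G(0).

K_pos = Kp · G(0) = 38 × 10 = 380. e_ss = 1/(1 + 380) = 0.0026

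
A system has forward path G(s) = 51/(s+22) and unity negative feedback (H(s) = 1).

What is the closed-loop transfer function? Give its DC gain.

T(s) = G/(1+GH) = [51/(s+22)] / [1 + 51/(s+22)] = 51/(s+22+51) = 51/(s+73). DC gain = 51/73 = 0.6986.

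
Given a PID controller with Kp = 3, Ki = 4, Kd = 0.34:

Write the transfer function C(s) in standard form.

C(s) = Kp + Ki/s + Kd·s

Substituting values: C(s) = 3 + 4/s + 0.34s = (0.34s² + 3s + 4)/s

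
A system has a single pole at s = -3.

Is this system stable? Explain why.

Pole at s = -3 is in the left half-plane. Stable.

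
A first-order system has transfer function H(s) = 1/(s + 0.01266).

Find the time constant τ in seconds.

For H(s) = 1/(s + 1/τ), the pole is at -1/τ = -0.01266, so τ = 1/0.01266 = 78.99 s.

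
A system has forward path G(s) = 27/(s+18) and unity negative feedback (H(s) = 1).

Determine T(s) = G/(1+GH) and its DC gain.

T(s) = G/(1+GH) = [27/(s+18)] / [1 + 27/(s+18)] = 27/(s+18+27) = 27/(s+45). DC gain = 27/45 = 0.6.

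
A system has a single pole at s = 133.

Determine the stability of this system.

Pole at s = 133 is in the right half-plane. Unstable.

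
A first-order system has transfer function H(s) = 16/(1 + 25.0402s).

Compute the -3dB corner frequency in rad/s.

Corner frequency = 1/τ = 1/25.0402 = 0.04 rad/s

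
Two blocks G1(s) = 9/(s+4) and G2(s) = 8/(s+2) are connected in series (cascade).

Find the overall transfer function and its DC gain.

Series: multiply transfer functions. G_eq = 9/(s+4) × 8/(s+2) = 72/((s+4)(s+2)). DC gain = 72/(4×2) = 9.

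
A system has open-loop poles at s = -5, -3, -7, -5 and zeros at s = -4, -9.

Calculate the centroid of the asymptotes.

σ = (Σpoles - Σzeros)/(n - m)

σ = (Σpoles - Σzeros)/(n - m) = (-20 - (-13))/(4 - 2) = -7/2 = -3.5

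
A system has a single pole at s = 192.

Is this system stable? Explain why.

Pole at s = 192 is in the right half-plane. Unstable.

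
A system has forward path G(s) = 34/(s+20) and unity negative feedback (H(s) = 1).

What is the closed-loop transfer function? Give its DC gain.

T(s) = G/(1+GH) = [34/(s+20)] / [1 + 34/(s+20)] = 34/(s+20+34) = 34/(s+54). DC gain = 34/54 = 0.6296.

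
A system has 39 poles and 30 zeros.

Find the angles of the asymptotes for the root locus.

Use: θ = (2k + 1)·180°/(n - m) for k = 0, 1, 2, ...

n - m = 39 - 30 = 9. Angles: θk = (2k + 1)·180°/9 = 20°, 60°, 100°, 140°, 180°, 220°, 260°, 300°, 340°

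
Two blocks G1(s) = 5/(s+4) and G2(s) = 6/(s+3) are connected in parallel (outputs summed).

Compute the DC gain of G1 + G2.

Parallel: G_eq = G1 + G2. DC gain = G1(0) + G2(0) = 5/4 + 6/3 = 1.25 + 2 = 3.25.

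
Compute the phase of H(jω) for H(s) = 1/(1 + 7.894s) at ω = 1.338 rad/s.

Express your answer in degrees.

Phase = -arctan(ωτ) = -arctan(1.338 × 7.894) = -84.6°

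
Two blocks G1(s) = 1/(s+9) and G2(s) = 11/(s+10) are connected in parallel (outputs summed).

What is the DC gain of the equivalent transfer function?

Parallel: G_eq = G1 + G2. DC gain = G1(0) + G2(0) = 1/9 + 11/10 = 0.1111 + 1.1 = 1.2111.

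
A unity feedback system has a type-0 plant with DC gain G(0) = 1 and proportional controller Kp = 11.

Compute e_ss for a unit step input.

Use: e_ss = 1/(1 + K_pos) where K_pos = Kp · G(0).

K_pos = Kp · G(0) = 11 × 1 = 11. e_ss = 1/(1 + 11) = 0.0833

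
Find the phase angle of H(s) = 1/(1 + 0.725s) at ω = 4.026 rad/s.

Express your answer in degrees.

Phase = -arctan(ωτ) = -arctan(4.026 × 0.725) = -71.1°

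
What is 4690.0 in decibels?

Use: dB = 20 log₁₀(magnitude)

dB = 20 log₁₀(4690.0) = 73.4 dB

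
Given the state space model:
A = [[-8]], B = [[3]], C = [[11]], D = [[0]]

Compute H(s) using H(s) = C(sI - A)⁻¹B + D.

(sI - A)⁻¹ = 1/(s + 8). H(s) = 11 × 3/(s + 8) + 0 = 33/(s + 8).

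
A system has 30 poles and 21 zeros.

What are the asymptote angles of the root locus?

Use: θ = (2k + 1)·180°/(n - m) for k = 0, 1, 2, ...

n - m = 30 - 21 = 9. Angles: θk = (2k + 1)·180°/9 = 20°, 60°, 100°, 140°, 180°, 220°, 260°, 300°, 340°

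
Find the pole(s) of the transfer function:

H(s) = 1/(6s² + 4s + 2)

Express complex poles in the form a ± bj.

Discriminant = 4² - 4×6×2 = 16 - 48 = -32 < 0, so the poles are a complex conjugate pair s = (-4 ± j√32)/(2×6). Real part = -4/(2×6) = -4/12 ≈ -0.3333; imaginary part = ±√32/(2×6) ≈ 0.4714. Poles: s = -0.3333 ± 0.4714j.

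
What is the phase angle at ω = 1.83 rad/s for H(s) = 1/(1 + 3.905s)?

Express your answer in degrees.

Phase = -arctan(ωτ) = -arctan(1.83 × 3.905) = -82.0°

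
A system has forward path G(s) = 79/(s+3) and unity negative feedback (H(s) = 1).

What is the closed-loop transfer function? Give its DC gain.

T(s) = G/(1+GH) = [79/(s+3)] / [1 + 79/(s+3)] = 79/(s+3+79) = 79/(s+82). DC gain = 79/82 = 0.9634.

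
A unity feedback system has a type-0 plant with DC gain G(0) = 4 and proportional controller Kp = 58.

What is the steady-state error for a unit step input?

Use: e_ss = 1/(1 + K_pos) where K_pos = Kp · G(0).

K_pos = Kp · G(0) = 58 × 4 = 232. e_ss = 1/(1 + 232) = 0.0043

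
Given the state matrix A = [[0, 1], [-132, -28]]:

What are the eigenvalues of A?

det(A - λI) = λ² - (-28)λ + 132 = (λ - (-22))(λ - (-6)). Eigenvalues: -22, -6.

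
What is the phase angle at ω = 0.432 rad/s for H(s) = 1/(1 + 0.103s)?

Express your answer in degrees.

Phase = -arctan(ωτ) = -arctan(0.432 × 0.103) = -2.5°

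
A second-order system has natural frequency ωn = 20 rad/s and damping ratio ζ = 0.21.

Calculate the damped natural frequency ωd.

ωd = ωn√(1 - ζ²) = 20√(1 - 0.21²) = 19.55 rad/s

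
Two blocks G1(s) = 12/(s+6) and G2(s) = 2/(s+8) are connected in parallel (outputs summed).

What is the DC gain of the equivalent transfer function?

Parallel: G_eq = G1 + G2. DC gain = G1(0) + G2(0) = 12/6 + 2/8 = 2 + 0.25 = 2.25.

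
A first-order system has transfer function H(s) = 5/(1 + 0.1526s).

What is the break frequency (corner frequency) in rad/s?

Corner frequency = 1/τ = 1/0.1526 = 6.553 rad/s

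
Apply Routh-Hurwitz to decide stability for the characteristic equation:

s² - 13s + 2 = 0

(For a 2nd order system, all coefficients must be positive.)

Coefficients: 1, -13, 2. b=-13 not positive, so system is unstable.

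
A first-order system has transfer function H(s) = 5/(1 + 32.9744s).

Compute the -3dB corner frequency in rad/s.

Corner frequency = 1/τ = 1/32.9744 = 0.03 rad/s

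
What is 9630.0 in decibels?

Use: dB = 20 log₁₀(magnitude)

dB = 20 log₁₀(9630.0) = 79.7 dB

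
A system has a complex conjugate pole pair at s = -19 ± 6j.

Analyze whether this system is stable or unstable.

Real part of poles is -19 (< 0, left half-plane). Stable.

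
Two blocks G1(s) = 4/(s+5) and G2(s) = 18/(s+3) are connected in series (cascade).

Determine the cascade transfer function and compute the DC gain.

Series: multiply transfer functions. G_eq = 4/(s+5) × 18/(s+3) = 72/((s+5)(s+3)). DC gain = 72/(5×3) = 4.8.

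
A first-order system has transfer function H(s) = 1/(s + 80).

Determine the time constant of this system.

For H(s) = 1/(s + 1/τ), the pole is at -1/τ = -80, so τ = 1/80 = 0.0125 s.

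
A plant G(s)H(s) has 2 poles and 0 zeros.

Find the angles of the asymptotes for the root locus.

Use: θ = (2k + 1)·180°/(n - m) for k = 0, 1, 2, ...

n - m = 2 - 0 = 2. Angles: θk = (2k + 1)·180°/2 = 90°, 270°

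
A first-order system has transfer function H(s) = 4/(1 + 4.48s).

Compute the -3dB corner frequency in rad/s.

Corner frequency = 1/τ = 1/4.48 = 0.223 rad/s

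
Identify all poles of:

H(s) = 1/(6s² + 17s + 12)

Discriminant = 17² - 4×6×12 = 289 - 288 = 1 > 0, so two distinct real poles. Using quadratic formula: s = (-17 ± √1)/(2×6) = (-17 ± √1)/12, with √1 = 1. s₁ = -16/12 ≈ -1.3333, s₂ = -18/12 = -1.5. Poles: s₁ = -1.3333, s₂ = -1.5.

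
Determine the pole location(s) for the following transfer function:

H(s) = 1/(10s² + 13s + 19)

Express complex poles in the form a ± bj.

Discriminant = 13² - 4×10×19 = 169 - 760 = -591 < 0, so the poles are a complex conjugate pair s = (-13 ± j√591)/(2×10). Real part = -13/(2×10) = -13/20 = -0.65; imaginary part = ±√591/(2×10) ≈ 1.2155. Poles: s = -0.65 ± 1.2155j.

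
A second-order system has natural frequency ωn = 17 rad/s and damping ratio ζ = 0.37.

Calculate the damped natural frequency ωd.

ωd = ωn√(1 - ζ²) = 17√(1 - 0.37²) = 15.79 rad/s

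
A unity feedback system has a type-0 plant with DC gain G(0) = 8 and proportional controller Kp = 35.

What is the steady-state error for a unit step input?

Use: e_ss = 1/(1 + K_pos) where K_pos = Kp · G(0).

K_pos = Kp · G(0) = 35 × 8 = 280. e_ss = 1/(1 + 280) = 0.0036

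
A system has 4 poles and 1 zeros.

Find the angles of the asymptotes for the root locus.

n - m = 4 - 1 = 3. Angles: θk = (2k + 1)·180°/3 = 60°, 180°, 300°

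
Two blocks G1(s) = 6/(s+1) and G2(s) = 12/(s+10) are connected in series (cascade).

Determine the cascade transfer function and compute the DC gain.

Series: multiply transfer functions. G_eq = 6/(s+1) × 12/(s+10) = 72/((s+1)(s+10)). DC gain = 72/(1×10) = 7.2.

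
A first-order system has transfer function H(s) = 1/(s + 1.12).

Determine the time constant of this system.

For H(s) = 1/(s + 1/τ), the pole is at -1/τ = -1.12, so τ = 1/1.12 = 0.8929 s.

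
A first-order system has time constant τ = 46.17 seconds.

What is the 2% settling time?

For first-order system, 2% settling time ≈ 4τ = 4 × 46.17 = 184.68 s.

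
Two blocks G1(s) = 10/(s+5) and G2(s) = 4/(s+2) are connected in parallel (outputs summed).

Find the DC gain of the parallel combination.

Parallel: G_eq = G1 + G2. DC gain = G1(0) + G2(0) = 10/5 + 4/2 = 2 + 2 = 4.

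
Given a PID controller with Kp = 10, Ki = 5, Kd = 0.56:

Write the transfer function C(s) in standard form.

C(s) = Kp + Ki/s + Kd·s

Substituting values: C(s) = 10 + 5/s + 0.56s = (0.56s² + 10s + 5)/s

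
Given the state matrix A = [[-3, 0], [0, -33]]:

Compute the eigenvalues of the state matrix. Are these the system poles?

For diagonal matrix, eigenvalues are diagonal entries: λ₁ = -3, λ₂ = -33. Eigenvalues of A = system poles.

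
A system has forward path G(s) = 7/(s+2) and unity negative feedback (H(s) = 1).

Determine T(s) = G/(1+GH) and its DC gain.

T(s) = G/(1+GH) = [7/(s+2)] / [1 + 7/(s+2)] = 7/(s+2+7) = 7/(s+9). DC gain = 7/9 = 0.7778.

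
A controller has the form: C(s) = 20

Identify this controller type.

This is a Proportional (P) controller.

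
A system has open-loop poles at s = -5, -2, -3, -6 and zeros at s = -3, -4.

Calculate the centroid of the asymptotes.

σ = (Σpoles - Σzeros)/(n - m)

σ = (Σpoles - Σzeros)/(n - m) = (-16 - (-7))/(4 - 2) = -9/2 = -4.5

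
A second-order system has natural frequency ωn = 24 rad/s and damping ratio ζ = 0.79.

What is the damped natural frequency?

ωd = ωn√(1 - ζ²) = 24√(1 - 0.79²) = 14.71 rad/s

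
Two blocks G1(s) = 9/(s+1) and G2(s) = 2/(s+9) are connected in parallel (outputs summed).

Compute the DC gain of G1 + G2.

Parallel: G_eq = G1 + G2. DC gain = G1(0) + G2(0) = 9/1 + 2/9 = 9 + 0.2222 = 9.2222.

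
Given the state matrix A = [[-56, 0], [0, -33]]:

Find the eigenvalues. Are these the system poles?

For diagonal matrix, eigenvalues are diagonal entries: λ₁ = -56, λ₂ = -33. Eigenvalues of A = system poles.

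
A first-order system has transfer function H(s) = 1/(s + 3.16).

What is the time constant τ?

For H(s) = 1/(s + 1/τ), the pole is at -1/τ = -3.16, so τ = 1/3.16 = 0.3165 s.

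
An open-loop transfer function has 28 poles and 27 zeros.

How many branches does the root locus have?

Root locus has n branches where n = number of poles = 28.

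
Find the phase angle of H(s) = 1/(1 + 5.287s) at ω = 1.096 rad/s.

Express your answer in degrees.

Phase = -arctan(ωτ) = -arctan(1.096 × 5.287) = -80.2°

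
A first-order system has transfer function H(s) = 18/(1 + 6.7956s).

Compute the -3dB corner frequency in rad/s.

Corner frequency = 1/τ = 1/6.7956 = 0.147 rad/s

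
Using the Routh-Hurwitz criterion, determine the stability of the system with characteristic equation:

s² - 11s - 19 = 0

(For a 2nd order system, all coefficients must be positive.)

Coefficients: 1, -11, -19. b=-11, c=-19 not positive, so system is unstable.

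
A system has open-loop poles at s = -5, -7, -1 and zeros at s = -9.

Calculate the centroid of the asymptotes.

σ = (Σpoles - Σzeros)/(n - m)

σ = (Σpoles - Σzeros)/(n - m) = (-13 - (-9))/(3 - 1) = -4/2 = -2.0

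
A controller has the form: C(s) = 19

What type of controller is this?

This is a Proportional (P) controller.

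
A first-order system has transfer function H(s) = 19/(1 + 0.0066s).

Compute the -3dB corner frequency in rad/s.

Corner frequency = 1/τ = 1/0.0066 = 151.515 rad/s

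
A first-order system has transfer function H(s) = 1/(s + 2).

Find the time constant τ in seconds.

For H(s) = 1/(s + 1/τ), the pole is at -1/τ = -2, so τ = 1/2 = 0.5 s.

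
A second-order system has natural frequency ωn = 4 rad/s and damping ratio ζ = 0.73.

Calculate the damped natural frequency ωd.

ωd = ωn√(1 - ζ²) = 4√(1 - 0.73²) = 2.73 rad/s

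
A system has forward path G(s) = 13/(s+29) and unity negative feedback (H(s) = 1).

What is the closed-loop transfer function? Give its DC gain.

T(s) = G/(1+GH) = [13/(s+29)] / [1 + 13/(s+29)] = 13/(s+29+13) = 13/(s+42). DC gain = 13/42 = 0.3095.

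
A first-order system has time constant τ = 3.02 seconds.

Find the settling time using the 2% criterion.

For first-order system, 2% settling time ≈ 4τ = 4 × 3.02 = 12.08 s.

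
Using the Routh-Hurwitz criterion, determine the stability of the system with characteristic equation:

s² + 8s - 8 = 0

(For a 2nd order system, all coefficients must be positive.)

Coefficients: 1, 8, -8. c=-8 not positive, so system is unstable.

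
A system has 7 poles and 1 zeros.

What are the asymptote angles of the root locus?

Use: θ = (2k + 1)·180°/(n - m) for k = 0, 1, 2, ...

n - m = 7 - 1 = 6. Angles: θk = (2k + 1)·180°/6 = 30°, 90°, 150°, 210°, 270°, 330°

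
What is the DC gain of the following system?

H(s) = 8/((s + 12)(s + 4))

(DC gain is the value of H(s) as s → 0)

DC gain = H(0) = 8/(12 × 4) = 8/48 = 0.1667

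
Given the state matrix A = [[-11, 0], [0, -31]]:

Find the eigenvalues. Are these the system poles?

For diagonal matrix, eigenvalues are diagonal entries: λ₁ = -11, λ₂ = -31. Eigenvalues of A = system poles.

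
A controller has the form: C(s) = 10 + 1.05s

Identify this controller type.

This is a Proportional-Derivative (PD) controller.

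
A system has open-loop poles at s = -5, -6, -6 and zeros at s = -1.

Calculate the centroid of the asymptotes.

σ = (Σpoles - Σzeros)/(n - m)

σ = (Σpoles - Σzeros)/(n - m) = (-17 - (-1))/(3 - 1) = -16/2 = -8.0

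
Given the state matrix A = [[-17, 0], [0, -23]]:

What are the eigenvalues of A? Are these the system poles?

For diagonal matrix, eigenvalues are diagonal entries: λ₁ = -17, λ₂ = -23. Eigenvalues of A = system poles.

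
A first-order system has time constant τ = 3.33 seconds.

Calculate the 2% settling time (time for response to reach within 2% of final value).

For first-order system, 2% settling time ≈ 4τ = 4 × 3.33 = 13.32 s.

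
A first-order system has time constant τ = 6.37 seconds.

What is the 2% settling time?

For first-order system, 2% settling time ≈ 4τ = 4 × 6.37 = 25.48 s.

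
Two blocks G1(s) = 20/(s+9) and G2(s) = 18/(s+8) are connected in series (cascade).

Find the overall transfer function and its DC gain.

Series: multiply transfer functions. G_eq = 20/(s+9) × 18/(s+8) = 360/((s+9)(s+8)). DC gain = 360/(9×8) = 5.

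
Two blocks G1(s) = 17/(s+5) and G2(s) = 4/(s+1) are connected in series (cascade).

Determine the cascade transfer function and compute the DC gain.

Series: multiply transfer functions. G_eq = 17/(s+5) × 4/(s+1) = 68/((s+5)(s+1)). DC gain = 68/(5×1) = 13.6.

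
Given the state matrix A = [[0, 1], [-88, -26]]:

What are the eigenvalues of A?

det(A - λI) = λ² - (-26)λ + 88 = (λ - (-22))(λ - (-4)). Eigenvalues: -22, -4.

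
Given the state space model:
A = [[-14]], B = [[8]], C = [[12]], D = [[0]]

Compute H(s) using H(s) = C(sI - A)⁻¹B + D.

(sI - A)⁻¹ = 1/(s + 14). H(s) = 12 × 8/(s + 14) + 0 = 96/(s + 14).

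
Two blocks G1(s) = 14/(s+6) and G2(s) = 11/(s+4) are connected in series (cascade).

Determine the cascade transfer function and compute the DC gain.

Series: multiply transfer functions. G_eq = 14/(s+6) × 11/(s+4) = 154/((s+6)(s+4)). DC gain = 154/(6×4) = 6.4167.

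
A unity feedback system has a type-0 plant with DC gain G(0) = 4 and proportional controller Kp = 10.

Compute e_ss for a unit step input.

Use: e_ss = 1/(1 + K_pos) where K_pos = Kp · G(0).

K_pos = Kp · G(0) = 10 × 4 = 40. e_ss = 1/(1 + 40) = 0.0244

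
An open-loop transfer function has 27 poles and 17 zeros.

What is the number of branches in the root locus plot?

Root locus has n branches where n = number of poles = 27.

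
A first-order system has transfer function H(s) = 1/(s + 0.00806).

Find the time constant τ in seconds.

For H(s) = 1/(s + 1/τ), the pole is at -1/τ = -0.00806, so τ = 1/0.00806 = 124.1 s.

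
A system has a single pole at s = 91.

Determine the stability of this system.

Pole at s = 91 is in the right half-plane. Unstable.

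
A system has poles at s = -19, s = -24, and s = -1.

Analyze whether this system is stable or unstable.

All poles are in the left half-plane. System is stable.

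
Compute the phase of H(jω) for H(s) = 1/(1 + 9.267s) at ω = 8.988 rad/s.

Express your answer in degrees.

Phase = -arctan(ωτ) = -arctan(8.988 × 9.267) = -89.3°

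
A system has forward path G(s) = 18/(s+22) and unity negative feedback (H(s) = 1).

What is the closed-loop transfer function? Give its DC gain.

T(s) = G/(1+GH) = [18/(s+22)] / [1 + 18/(s+22)] = 18/(s+22+18) = 18/(s+40). DC gain = 18/40 = 0.45.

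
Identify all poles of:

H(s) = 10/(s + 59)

Pole is where denominator = 0: s + 59 = 0, so s = -59.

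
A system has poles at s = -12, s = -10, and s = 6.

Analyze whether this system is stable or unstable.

Pole(s) at s = 6 are not in the left half-plane. System is unstable.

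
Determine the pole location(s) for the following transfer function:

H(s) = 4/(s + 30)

Pole is where denominator = 0: s + 30 = 0, so s = -30.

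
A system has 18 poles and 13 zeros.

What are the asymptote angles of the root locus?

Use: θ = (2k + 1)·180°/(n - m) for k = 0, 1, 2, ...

n - m = 18 - 13 = 5. Angles: θk = (2k + 1)·180°/5 = 36°, 108°, 180°, 252°, 324°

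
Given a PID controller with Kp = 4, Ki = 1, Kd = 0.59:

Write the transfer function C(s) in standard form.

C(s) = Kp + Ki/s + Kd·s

Substituting values: C(s) = 4 + 1/s + 0.59s = (0.59s² + 4s + 1)/s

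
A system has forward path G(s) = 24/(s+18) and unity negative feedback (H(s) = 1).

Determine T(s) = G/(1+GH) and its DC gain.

T(s) = G/(1+GH) = [24/(s+18)] / [1 + 24/(s+18)] = 24/(s+18+24) = 24/(s+42). DC gain = 24/42 = 0.5714.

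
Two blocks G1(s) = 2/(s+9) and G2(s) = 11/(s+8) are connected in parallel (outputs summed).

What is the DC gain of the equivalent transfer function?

Parallel: G_eq = G1 + G2. DC gain = G1(0) + G2(0) = 2/9 + 11/8 = 0.2222 + 1.375 = 1.5972.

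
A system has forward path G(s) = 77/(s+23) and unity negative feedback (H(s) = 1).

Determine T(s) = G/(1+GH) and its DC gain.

T(s) = G/(1+GH) = [77/(s+23)] / [1 + 77/(s+23)] = 77/(s+23+77) = 77/(s+100). DC gain = 77/100 = 0.77.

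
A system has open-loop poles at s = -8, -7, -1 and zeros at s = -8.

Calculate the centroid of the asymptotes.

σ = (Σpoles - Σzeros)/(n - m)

σ = (Σpoles - Σzeros)/(n - m) = (-16 - (-8))/(3 - 1) = -8/2 = -4.0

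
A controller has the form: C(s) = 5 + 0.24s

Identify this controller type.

This is a Proportional-Derivative (PD) controller.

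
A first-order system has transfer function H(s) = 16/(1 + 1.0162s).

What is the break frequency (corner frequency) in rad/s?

Corner frequency = 1/τ = 1/1.0162 = 0.984 rad/s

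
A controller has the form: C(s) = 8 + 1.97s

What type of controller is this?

This is a Proportional-Derivative (PD) controller.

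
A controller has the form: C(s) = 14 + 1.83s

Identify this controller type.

This is a Proportional-Derivative (PD) controller.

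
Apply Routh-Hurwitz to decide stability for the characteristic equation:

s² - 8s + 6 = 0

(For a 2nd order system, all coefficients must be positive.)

Coefficients: 1, -8, 6. b=-8 not positive, so system is unstable.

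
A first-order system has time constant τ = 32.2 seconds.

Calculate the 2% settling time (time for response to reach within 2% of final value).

For first-order system, 2% settling time ≈ 4τ = 4 × 32.2 = 128.8 s.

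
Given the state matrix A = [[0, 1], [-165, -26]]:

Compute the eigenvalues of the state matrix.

det(A - λI) = λ² - (-26)λ + 165 = (λ - (-15))(λ - (-11)). Eigenvalues: -15, -11.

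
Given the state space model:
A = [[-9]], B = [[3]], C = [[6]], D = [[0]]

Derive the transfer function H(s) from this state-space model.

(sI - A)⁻¹ = 1/(s + 9). H(s) = 6 × 3/(s + 9) + 0 = 18/(s + 9).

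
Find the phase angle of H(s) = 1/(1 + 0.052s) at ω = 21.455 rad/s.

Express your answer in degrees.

Phase = -arctan(ωτ) = -arctan(21.455 × 0.052) = -48.1°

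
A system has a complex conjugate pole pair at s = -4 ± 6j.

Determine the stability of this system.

Real part of poles is -4 (< 0, left half-plane). Stable.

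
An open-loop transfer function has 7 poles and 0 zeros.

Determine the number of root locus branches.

Root locus has n branches where n = number of poles = 7.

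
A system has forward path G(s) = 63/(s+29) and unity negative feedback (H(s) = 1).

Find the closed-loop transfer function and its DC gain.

T(s) = G/(1+GH) = [63/(s+29)] / [1 + 63/(s+29)] = 63/(s+29+63) = 63/(s+92). DC gain = 63/92 = 0.6848.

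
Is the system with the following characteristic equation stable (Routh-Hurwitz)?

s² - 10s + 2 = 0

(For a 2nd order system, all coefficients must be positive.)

Coefficients: 1, -10, 2. b=-10 not positive, so system is unstable.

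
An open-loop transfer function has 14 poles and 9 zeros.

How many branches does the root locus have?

Root locus has n branches where n = number of poles = 14.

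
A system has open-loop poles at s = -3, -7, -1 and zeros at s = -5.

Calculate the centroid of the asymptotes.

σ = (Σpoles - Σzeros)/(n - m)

σ = (Σpoles - Σzeros)/(n - m) = (-11 - (-5))/(3 - 1) = -6/2 = -3.0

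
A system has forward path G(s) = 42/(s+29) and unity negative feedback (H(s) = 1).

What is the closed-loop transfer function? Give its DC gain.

T(s) = G/(1+GH) = [42/(s+29)] / [1 + 42/(s+29)] = 42/(s+29+42) = 42/(s+71). DC gain = 42/71 = 0.5915.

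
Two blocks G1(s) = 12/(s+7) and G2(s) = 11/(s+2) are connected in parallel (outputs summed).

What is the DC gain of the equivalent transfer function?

Parallel: G_eq = G1 + G2. DC gain = G1(0) + G2(0) = 12/7 + 11/2 = 1.7143 + 5.5 = 7.2143.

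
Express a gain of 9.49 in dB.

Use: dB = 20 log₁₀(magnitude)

dB = 20 log₁₀(9.49) = 19.5 dB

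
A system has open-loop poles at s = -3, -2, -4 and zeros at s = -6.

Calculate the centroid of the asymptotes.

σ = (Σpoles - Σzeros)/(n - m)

σ = (Σpoles - Σzeros)/(n - m) = (-9 - (-6))/(3 - 1) = -3/2 = -1.5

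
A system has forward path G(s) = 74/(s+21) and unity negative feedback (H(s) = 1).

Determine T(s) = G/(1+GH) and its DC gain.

T(s) = G/(1+GH) = [74/(s+21)] / [1 + 74/(s+21)] = 74/(s+21+74) = 74/(s+95). DC gain = 74/95 = 0.7789.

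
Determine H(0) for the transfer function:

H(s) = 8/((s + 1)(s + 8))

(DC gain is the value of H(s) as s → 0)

DC gain = H(0) = 8/(1 × 8) = 8/8 = 1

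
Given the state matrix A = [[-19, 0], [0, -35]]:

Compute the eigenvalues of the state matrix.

For diagonal matrix, eigenvalues are diagonal entries: λ₁ = -19, λ₂ = -35.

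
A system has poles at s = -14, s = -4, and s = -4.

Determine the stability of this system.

All poles are in the left half-plane. System is stable.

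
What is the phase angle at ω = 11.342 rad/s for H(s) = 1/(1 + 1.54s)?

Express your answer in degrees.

Phase = -arctan(ωτ) = -arctan(11.342 × 1.54) = -86.7°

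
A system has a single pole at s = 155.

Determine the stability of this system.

Pole at s = 155 is in the right half-plane. Unstable.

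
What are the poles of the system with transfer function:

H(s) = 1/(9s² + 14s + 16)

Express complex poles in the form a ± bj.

Discriminant = 14² - 4×9×16 = 196 - 576 = -380 < 0, so the poles are a complex conjugate pair s = (-14 ± j√380)/(2×9). Real part = -14/(2×9) = -14/18 ≈ -0.7778; imaginary part = ±√380/(2×9) ≈ 1.0830. Poles: s = -0.7778 ± 1.0830j.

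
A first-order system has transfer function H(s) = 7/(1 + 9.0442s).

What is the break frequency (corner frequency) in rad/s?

Corner frequency = 1/τ = 1/9.0442 = 0.111 rad/s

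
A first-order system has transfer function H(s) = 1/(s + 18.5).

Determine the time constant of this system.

For H(s) = 1/(s + 1/τ), the pole is at -1/τ = -18.5, so τ = 1/18.5 = 0.0541 s.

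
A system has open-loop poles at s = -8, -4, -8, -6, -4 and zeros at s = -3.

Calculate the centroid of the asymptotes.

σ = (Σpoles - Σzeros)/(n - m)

σ = (Σpoles - Σzeros)/(n - m) = (-30 - (-3))/(5 - 1) = -27/4 = -6.75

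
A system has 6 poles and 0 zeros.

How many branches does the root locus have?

Root locus has n branches where n = number of poles = 6.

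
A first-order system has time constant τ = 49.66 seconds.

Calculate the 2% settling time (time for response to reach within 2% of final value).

For first-order system, 2% settling time ≈ 4τ = 4 × 49.66 = 198.64 s.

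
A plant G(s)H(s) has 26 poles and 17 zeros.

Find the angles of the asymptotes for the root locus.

n - m = 26 - 17 = 9. Angles: θk = (2k + 1)·180°/9 = 20°, 60°, 100°, 140°, 180°, 220°, 260°, 300°, 340°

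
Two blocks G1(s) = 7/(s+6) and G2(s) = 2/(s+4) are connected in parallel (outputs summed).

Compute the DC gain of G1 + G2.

Parallel: G_eq = G1 + G2. DC gain = G1(0) + G2(0) = 7/6 + 2/4 = 1.1667 + 0.5 = 1.6667.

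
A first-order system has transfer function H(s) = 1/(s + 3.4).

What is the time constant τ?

For H(s) = 1/(s + 1/τ), the pole is at -1/τ = -3.4, so τ = 1/3.4 = 0.2941 s.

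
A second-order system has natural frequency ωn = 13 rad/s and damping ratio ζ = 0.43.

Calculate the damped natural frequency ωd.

ωd = ωn√(1 - ζ²) = 13√(1 - 0.43²) = 11.74 rad/s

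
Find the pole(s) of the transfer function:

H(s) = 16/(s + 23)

Pole is where denominator = 0: s + 23 = 0, so s = -23.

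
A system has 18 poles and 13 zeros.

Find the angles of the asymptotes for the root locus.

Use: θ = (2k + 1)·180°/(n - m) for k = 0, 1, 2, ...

n - m = 18 - 13 = 5. Angles: θk = (2k + 1)·180°/5 = 36°, 108°, 180°, 252°, 324°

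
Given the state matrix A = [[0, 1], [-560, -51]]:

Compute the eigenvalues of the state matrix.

det(A - λI) = λ² - (-51)λ + 560 = (λ - (-16))(λ - (-35)). Eigenvalues: -16, -35.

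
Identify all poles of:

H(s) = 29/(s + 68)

Pole is where denominator = 0: s + 68 = 0, so s = -68.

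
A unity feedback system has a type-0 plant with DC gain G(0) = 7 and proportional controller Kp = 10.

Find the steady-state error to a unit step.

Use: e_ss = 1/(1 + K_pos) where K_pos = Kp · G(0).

K_pos = Kp · G(0) = 10 × 7 = 70. e_ss = 1/(1 + 70) = 0.0141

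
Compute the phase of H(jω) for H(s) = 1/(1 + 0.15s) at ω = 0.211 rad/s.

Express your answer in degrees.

Phase = -arctan(ωτ) = -arctan(0.211 × 0.15) = -1.8°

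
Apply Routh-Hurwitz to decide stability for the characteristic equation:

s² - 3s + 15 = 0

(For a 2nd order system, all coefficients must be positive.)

Coefficients: 1, -3, 15. b=-3 not positive, so system is unstable.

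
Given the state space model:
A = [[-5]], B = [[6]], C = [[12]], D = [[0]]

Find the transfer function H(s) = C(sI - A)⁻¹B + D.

(sI - A)⁻¹ = 1/(s + 5). H(s) = 12 × 6/(s + 5) + 0 = 72/(s + 5).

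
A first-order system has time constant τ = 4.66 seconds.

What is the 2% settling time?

For first-order system, 2% settling time ≈ 4τ = 4 × 4.66 = 18.64 s.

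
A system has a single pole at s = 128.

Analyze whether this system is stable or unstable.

Pole at s = 128 is in the right half-plane. Unstable.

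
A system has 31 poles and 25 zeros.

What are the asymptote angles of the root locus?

n - m = 31 - 25 = 6. Angles: θk = (2k + 1)·180°/6 = 30°, 90°, 150°, 210°, 270°, 330°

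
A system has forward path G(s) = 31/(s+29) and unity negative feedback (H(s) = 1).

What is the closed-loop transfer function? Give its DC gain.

T(s) = G/(1+GH) = [31/(s+29)] / [1 + 31/(s+29)] = 31/(s+29+31) = 31/(s+60). DC gain = 31/60 = 0.5167.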